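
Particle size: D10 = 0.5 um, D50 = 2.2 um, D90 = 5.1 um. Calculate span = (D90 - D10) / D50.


Span = (5.1 - 0.5) / 2.2 = 4.6 / 2.2 = 2.091

2.091


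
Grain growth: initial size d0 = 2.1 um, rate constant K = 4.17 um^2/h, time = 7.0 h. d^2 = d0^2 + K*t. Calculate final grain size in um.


d^2 = 2.1^2 + 4.17*7.0 = 33.6
d = sqrt(33.6) = 5.8 um

5.8


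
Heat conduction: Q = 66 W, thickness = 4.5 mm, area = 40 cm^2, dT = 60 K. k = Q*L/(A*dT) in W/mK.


k = 66*4.5/1000/(40/10000*60) = 1.24 W/mK

1.24


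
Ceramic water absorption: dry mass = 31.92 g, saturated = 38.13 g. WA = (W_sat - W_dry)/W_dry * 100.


WA = (38.13 - 31.92) / 31.92 * 100 = 19.45%

19.45


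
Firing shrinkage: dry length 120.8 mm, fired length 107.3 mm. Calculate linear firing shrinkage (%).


FS = (120.8 - 107.3) / 120.8 * 100 = 11.18%

11.18


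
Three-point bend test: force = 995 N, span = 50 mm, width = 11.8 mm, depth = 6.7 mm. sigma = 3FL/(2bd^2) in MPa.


sigma = 3*995*50/(2*11.8*6.7^2) = 140.9 MPa

140.9


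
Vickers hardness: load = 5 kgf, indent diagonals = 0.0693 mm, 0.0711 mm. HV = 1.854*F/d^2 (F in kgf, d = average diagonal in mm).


d_avg = (0.0693+0.0711)/2 = 0.0702 mm
HV = 1.854*5/0.0702^2 = 1881

1881


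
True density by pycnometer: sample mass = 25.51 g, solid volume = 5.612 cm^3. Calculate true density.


TD = 25.51 / 5.612 = 4.546 g/cm^3

4.546


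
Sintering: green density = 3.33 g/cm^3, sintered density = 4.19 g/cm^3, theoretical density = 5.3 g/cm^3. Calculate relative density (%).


Relative = 4.19 / 5.3 * 100 = 79.1%

79.1


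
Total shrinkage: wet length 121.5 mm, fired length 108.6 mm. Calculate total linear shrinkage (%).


TS = (121.5 - 108.6) / 121.5 * 100 = 10.62%

10.62


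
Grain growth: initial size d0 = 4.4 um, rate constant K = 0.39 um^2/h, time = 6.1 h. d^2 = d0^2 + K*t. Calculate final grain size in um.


d^2 = 4.4^2 + 0.39*6.1 = 21.739
d = sqrt(21.739) = 4.66 um

4.66


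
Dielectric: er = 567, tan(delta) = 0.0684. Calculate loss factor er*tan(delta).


Loss = 567 * 0.0684 = 38.783

38.783


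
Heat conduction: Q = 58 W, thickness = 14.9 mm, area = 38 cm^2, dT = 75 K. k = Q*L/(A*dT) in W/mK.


k = 58*14.9/1000/(38/10000*75) = 3.03 W/mK

3.03


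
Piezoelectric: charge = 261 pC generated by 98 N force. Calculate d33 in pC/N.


d33 = 261 / 98 = 2.7 pC/N

2.7


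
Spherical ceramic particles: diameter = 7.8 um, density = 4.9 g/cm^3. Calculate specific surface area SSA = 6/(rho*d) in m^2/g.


SSA = 6 / (4.9 * 7.8) = 0.157 m^2/g

0.157


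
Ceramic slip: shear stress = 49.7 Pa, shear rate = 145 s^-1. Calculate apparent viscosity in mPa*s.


eta = tau/gamma * 1000 = 49.7/145 * 1000 = 342.8 mPa*s

342.8


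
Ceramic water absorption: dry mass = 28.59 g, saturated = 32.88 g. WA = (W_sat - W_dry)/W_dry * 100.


WA = (32.88 - 28.59) / 28.59 * 100 = 15.01%

15.01


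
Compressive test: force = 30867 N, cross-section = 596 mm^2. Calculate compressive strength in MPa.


CS = 30867 / 596 = 51.8 MPa

51.8


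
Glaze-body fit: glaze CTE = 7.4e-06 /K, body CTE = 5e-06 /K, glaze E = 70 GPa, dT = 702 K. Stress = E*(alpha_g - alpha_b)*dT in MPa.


Stress = 70*1000*(7.4e-06 - 5e-06)*702 = 117.9 MPa

117.9


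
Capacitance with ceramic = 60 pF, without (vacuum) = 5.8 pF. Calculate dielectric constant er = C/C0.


er = 60 / 5.8 = 10.34

10.34


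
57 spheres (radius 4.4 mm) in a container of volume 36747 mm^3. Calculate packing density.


V_sphere = 4/3*pi*4.4^3 = 356.8179 mm^3
Total V = 57*356.8179 = 20338.6203 mm^3
PD = 20338.6203 / 36747 = 0.553

0.553


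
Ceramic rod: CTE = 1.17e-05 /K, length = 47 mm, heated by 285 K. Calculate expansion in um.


dL = 1.17e-05 * 47 * 285 * 1000 = 156.722 um

156.722


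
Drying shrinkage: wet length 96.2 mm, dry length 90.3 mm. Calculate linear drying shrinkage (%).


DS = (96.2 - 90.3) / 96.2 * 100 = 6.13%

6.13


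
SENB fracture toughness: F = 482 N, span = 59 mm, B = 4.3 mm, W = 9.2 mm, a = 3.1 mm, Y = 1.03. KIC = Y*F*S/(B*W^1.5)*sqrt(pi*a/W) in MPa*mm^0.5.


KIC = 1.03*482*59/(4.3*9.2^1.5)*sqrt(pi*3.1/9.2) = 251.16

251.16


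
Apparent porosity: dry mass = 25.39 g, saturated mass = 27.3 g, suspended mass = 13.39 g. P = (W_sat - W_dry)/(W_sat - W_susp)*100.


P = (27.3 - 25.39) / (27.3 - 13.39) * 100 = 1.91 / 13.91 * 100 = 13.7%

13.7


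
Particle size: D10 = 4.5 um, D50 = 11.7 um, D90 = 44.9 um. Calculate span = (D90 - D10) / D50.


Span = (44.9 - 4.5) / 11.7 = 40.4 / 11.7 = 3.453

3.453


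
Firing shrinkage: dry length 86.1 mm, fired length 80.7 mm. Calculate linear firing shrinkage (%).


FS = (86.1 - 80.7) / 86.1 * 100 = 6.27%

6.27


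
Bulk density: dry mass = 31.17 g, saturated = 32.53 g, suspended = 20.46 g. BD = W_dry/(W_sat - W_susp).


BD = 31.17 / (32.53 - 20.46) = 31.17 / 12.07 = 2.582 g/cm^3

2.582


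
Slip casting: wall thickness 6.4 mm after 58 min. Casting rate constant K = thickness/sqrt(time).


K = 6.4 / sqrt(58) = 6.4 / 7.6158 = 0.84 mm/min^0.5

0.84


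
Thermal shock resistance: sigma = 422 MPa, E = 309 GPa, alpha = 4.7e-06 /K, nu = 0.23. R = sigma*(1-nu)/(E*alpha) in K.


R = 422*(1-0.23)/(309*1000*4.7e-06) = 224 K

224


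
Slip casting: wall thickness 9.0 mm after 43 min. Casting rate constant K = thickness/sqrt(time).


K = 9.0 / sqrt(43) = 9.0 / 6.5574 = 1.372 mm/min^0.5

1.372


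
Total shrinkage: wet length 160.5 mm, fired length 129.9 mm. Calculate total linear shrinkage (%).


TS = (160.5 - 129.9) / 160.5 * 100 = 19.07%

19.07


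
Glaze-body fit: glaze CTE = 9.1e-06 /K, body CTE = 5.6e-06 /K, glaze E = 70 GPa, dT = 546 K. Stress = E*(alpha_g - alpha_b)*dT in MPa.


Stress = 70*1000*(9.1e-06 - 5.6e-06)*546 = 133.8 MPa

133.8


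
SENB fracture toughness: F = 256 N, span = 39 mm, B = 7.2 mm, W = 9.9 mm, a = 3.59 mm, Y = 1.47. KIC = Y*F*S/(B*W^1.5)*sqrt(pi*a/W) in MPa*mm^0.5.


KIC = 1.47*256*39/(7.2*9.9^1.5)*sqrt(pi*3.59/9.9) = 69.85

69.85


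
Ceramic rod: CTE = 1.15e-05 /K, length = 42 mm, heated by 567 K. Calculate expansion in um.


dL = 1.15e-05 * 42 * 567 * 1000 = 273.861 um

273.861


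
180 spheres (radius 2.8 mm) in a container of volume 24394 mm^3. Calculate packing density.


V_sphere = 4/3*pi*2.8^3 = 91.9523 mm^3
Total V = 180*91.9523 = 16551.414 mm^3
PD = 16551.414 / 24394 = 0.679

0.679


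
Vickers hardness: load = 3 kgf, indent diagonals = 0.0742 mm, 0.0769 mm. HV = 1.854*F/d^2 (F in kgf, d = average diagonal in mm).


d_avg = (0.0742+0.0769)/2 = 0.07555 mm
HV = 1.854*3/0.07555^2 = 974

974


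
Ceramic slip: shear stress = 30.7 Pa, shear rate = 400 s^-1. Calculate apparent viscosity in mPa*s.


eta = tau/gamma * 1000 = 30.7/400 * 1000 = 76.8 mPa*s

76.8


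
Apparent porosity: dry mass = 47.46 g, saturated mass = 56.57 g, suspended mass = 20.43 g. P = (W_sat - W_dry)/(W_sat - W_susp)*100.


P = (56.57 - 47.46) / (56.57 - 20.43) * 100 = 9.11 / 36.14 * 100 = 25.2%

25.2


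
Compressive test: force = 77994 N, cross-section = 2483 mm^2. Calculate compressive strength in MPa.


CS = 77994 / 2483 = 31.4 MPa

31.4


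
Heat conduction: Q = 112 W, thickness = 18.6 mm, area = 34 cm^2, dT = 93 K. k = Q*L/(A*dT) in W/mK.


k = 112*18.6/1000/(34/10000*93) = 6.59 W/mK

6.59


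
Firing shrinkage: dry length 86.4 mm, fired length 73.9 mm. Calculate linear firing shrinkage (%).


FS = (86.4 - 73.9) / 86.4 * 100 = 14.47%

14.47


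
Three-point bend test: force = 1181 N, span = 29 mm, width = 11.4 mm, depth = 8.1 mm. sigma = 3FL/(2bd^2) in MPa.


sigma = 3*1181*29/(2*11.4*8.1^2) = 68.7 MPa

68.7


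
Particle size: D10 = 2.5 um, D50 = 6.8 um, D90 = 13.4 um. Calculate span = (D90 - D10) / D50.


Span = (13.4 - 2.5) / 6.8 = 10.9 / 6.8 = 1.603

1.603


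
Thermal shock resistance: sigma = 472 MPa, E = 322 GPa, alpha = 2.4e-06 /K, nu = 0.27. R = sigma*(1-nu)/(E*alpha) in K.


R = 472*(1-0.27)/(322*1000*2.4e-06) = 446 K

446


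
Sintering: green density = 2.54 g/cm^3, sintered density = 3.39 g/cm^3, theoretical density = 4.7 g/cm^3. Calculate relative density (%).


Relative = 3.39 / 4.7 * 100 = 72.1%

72.1


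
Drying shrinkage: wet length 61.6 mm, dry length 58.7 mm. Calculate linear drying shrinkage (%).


DS = (61.6 - 58.7) / 61.6 * 100 = 4.71%

4.71


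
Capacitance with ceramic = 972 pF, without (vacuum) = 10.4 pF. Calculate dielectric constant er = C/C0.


er = 972 / 10.4 = 93.46

93.46


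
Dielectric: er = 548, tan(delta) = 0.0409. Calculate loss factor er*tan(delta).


Loss = 548 * 0.0409 = 22.413

22.413


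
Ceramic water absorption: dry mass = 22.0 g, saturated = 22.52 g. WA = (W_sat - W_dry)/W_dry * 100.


WA = (22.52 - 22.0) / 22.0 * 100 = 2.36%

2.36


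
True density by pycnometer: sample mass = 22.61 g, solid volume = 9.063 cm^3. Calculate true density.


TD = 22.61 / 9.063 = 2.495 g/cm^3

2.495


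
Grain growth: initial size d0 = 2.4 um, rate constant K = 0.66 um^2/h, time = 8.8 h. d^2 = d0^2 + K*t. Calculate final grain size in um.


d^2 = 2.4^2 + 0.66*8.8 = 11.568
d = sqrt(11.568) = 3.4 um

3.4


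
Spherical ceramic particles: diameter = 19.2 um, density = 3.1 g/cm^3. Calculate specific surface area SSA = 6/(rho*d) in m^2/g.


SSA = 6 / (3.1 * 19.2) = 0.101 m^2/g

0.101


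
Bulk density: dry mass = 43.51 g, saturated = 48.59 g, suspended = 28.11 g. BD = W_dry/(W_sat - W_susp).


BD = 43.51 / (48.59 - 28.11) = 43.51 / 20.48 = 2.125 g/cm^3

2.125


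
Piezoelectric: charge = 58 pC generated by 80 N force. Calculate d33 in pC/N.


d33 = 58 / 80 = 0.7 pC/N

0.7


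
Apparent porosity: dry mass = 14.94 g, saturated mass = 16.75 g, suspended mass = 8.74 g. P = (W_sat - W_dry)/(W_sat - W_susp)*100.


P = (16.75 - 14.94) / (16.75 - 8.74) * 100 = 1.81 / 8.01 * 100 = 22.6%

22.6


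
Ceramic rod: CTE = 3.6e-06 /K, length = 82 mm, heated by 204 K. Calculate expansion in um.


dL = 3.6e-06 * 82 * 204 * 1000 = 60.221 um

60.221


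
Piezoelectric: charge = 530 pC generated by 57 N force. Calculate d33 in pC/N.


d33 = 530 / 57 = 9.3 pC/N

9.3


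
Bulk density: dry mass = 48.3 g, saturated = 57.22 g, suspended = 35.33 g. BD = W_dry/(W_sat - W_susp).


BD = 48.3 / (57.22 - 35.33) = 48.3 / 21.89 = 2.206 g/cm^3

2.206


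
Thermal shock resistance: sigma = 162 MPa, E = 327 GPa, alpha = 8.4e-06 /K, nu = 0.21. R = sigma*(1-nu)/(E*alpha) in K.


R = 162*(1-0.21)/(327*1000*8.4e-06) = 47 K

47


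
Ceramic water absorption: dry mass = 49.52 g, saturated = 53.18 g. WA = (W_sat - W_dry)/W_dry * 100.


WA = (53.18 - 49.52) / 49.52 * 100 = 7.39%

7.39


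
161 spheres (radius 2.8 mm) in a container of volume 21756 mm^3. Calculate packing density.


V_sphere = 4/3*pi*2.8^3 = 91.9523 mm^3
Total V = 161*91.9523 = 14804.3203 mm^3
PD = 14804.3203 / 21756 = 0.68

0.68


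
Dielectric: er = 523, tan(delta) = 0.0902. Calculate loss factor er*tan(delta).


Loss = 523 * 0.0902 = 47.175

47.175


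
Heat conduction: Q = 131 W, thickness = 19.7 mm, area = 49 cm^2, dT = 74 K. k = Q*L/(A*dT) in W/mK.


k = 131*19.7/1000/(49/10000*74) = 7.12 W/mK

7.12


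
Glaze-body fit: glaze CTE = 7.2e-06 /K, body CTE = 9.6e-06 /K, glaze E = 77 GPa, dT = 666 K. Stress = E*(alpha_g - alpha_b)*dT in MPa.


Stress = 77*1000*(7.2e-06 - 9.6e-06)*666 = -123.1 MPa

-123.1


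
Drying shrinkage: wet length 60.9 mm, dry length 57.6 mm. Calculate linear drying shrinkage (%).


DS = (60.9 - 57.6) / 60.9 * 100 = 5.42%

5.42


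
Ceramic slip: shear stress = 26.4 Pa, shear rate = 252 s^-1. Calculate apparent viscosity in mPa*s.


eta = tau/gamma * 1000 = 26.4/252 * 1000 = 104.8 mPa*s

104.8


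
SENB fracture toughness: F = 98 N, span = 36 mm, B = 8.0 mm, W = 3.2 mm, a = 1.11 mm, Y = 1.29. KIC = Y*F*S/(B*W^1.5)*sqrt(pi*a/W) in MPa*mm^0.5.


KIC = 1.29*98*36/(8.0*3.2^1.5)*sqrt(pi*1.11/3.2) = 103.74

103.74


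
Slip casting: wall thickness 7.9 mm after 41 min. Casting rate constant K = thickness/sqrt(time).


K = 7.9 / sqrt(41) = 7.9 / 6.4031 = 1.234 mm/min^0.5

1.234


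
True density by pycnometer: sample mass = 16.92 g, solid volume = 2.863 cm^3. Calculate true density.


TD = 16.92 / 2.863 = 5.91 g/cm^3

5.91


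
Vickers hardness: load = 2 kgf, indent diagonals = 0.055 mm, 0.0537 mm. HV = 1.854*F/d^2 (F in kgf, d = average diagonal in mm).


d_avg = (0.055+0.0537)/2 = 0.05435 mm
HV = 1.854*2/0.05435^2 = 1255

1255


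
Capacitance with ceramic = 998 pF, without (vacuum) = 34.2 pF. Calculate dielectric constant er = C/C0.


er = 998 / 34.2 = 29.18

29.18


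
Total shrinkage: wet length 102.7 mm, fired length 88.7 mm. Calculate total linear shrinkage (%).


TS = (102.7 - 88.7) / 102.7 * 100 = 13.63%

13.63


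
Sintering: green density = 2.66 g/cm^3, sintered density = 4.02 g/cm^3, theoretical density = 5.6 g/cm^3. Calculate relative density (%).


Relative = 4.02 / 5.6 * 100 = 71.8%

71.8


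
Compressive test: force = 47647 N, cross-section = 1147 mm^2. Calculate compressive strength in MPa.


CS = 47647 / 1147 = 41.5 MPa

41.5


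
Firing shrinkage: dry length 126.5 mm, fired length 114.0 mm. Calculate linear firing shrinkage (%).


FS = (126.5 - 114.0) / 126.5 * 100 = 9.88%

9.88


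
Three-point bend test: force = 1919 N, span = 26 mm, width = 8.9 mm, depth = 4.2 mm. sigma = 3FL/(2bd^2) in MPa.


sigma = 3*1919*26/(2*8.9*4.2^2) = 476.7 MPa

476.7


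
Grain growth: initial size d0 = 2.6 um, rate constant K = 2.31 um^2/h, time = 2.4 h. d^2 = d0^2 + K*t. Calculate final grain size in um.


d^2 = 2.6^2 + 2.31*2.4 = 12.304
d = sqrt(12.304) = 3.51 um

3.51


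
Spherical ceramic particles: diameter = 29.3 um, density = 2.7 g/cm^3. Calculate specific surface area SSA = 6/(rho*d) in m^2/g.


SSA = 6 / (2.7 * 29.3) = 0.076 m^2/g

0.076


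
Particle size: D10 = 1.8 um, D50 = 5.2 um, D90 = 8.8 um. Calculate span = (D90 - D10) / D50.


Span = (8.8 - 1.8) / 5.2 = 7.0 / 5.2 = 1.346

1.346


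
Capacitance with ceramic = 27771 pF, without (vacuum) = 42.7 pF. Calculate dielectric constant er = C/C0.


er = 27771 / 42.7 = 650.37

650.37


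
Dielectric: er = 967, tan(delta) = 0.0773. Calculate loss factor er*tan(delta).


Loss = 967 * 0.0773 = 74.749

74.749


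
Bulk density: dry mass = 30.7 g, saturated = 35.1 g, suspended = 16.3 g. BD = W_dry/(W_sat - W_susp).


BD = 30.7 / (35.1 - 16.3) = 30.7 / 18.8 = 1.633 g/cm^3

1.633


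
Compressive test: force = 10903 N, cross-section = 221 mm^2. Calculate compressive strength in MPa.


CS = 10903 / 221 = 49.3 MPa

49.3


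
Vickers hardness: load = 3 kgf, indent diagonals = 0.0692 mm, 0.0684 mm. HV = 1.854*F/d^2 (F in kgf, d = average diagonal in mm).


d_avg = (0.0692+0.0684)/2 = 0.0688 mm
HV = 1.854*3/0.0688^2 = 1175

1175


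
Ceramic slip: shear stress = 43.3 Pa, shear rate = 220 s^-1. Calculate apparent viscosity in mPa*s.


eta = tau/gamma * 1000 = 43.3/220 * 1000 = 196.8 mPa*s

196.8


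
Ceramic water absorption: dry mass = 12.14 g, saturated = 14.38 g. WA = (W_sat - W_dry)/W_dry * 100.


WA = (14.38 - 12.14) / 12.14 * 100 = 18.45%

18.45


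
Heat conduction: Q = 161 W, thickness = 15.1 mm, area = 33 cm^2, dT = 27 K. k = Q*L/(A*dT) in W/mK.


k = 161*15.1/1000/(33/10000*27) = 27.29 W/mK

27.29


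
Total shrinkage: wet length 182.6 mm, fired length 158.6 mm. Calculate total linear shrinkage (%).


TS = (182.6 - 158.6) / 182.6 * 100 = 13.14%

13.14


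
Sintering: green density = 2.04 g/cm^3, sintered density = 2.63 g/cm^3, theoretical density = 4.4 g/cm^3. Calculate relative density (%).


Relative = 2.63 / 4.4 * 100 = 59.8%

59.8


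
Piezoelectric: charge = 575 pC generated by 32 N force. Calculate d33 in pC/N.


d33 = 575 / 32 = 18.0 pC/N

18.0


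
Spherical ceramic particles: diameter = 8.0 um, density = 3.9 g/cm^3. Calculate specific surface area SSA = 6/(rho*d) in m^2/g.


SSA = 6 / (3.9 * 8.0) = 0.192 m^2/g

0.192


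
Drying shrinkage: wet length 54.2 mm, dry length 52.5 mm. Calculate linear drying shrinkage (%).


DS = (54.2 - 52.5) / 54.2 * 100 = 3.14%

3.14


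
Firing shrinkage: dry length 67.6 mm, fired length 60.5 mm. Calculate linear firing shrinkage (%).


FS = (67.6 - 60.5) / 67.6 * 100 = 10.5%

10.5


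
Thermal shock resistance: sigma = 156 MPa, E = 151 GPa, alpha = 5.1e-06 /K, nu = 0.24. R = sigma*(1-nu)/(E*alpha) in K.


R = 156*(1-0.24)/(151*1000*5.1e-06) = 154 K

154


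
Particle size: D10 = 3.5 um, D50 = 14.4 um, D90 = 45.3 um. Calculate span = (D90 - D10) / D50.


Span = (45.3 - 3.5) / 14.4 = 41.8 / 14.4 = 2.903

2.903


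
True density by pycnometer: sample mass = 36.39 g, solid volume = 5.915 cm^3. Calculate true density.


TD = 36.39 / 5.915 = 6.152 g/cm^3

6.152


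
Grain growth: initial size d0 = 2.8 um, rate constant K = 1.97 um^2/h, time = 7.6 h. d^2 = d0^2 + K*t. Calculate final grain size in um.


d^2 = 2.8^2 + 1.97*7.6 = 22.812
d = sqrt(22.812) = 4.78 um

4.78


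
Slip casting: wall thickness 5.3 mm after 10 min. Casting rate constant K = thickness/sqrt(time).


K = 5.3 / sqrt(10) = 5.3 / 3.1623 = 1.676 mm/min^0.5

1.676


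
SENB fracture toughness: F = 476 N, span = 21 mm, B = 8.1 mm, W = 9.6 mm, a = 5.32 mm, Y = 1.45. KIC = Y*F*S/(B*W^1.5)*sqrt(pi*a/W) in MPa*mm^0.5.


KIC = 1.45*476*21/(8.1*9.6^1.5)*sqrt(pi*5.32/9.6) = 79.38

79.38


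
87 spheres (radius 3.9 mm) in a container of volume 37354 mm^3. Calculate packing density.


V_sphere = 4/3*pi*3.9^3 = 248.4748 mm^3
Total V = 87*248.4748 = 21617.3076 mm^3
PD = 21617.3076 / 37354 = 0.579

0.579


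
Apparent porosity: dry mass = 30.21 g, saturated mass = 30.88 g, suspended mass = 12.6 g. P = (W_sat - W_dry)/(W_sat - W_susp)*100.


P = (30.88 - 30.21) / (30.88 - 12.6) * 100 = 0.67 / 18.28 * 100 = 3.7%

3.7


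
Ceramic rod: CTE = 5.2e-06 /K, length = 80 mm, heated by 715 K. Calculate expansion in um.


dL = 5.2e-06 * 80 * 715 * 1000 = 297.44 um

297.44


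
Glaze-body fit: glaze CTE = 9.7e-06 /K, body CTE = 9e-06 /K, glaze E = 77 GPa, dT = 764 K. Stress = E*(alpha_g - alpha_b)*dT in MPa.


Stress = 77*1000*(9.7e-06 - 9e-06)*764 = 41.2 MPa

41.2


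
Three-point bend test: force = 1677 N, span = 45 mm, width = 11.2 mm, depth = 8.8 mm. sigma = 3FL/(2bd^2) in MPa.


sigma = 3*1677*45/(2*11.2*8.8^2) = 130.5 MPa

130.5


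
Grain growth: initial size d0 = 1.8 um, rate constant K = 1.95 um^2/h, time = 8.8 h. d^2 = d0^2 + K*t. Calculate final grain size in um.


d^2 = 1.8^2 + 1.95*8.8 = 20.4
d = sqrt(20.4) = 4.52 um

4.52


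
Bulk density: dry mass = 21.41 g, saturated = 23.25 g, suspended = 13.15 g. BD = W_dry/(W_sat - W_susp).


BD = 21.41 / (23.25 - 13.15) = 21.41 / 10.1 = 2.12 g/cm^3

2.12


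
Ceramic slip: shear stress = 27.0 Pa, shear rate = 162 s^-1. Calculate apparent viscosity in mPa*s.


eta = tau/gamma * 1000 = 27.0/162 * 1000 = 166.7 mPa*s

166.7


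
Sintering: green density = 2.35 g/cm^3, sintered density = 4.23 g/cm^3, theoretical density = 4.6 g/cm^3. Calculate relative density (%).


Relative = 4.23 / 4.6 * 100 = 92.0%

92.0


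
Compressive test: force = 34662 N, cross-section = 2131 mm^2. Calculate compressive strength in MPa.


CS = 34662 / 2131 = 16.3 MPa

16.3


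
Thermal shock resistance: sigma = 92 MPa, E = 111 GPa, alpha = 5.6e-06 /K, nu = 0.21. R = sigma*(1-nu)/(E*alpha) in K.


R = 92*(1-0.21)/(111*1000*5.6e-06) = 117 K

117


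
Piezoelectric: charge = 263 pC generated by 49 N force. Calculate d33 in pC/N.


d33 = 263 / 49 = 5.4 pC/N

5.4


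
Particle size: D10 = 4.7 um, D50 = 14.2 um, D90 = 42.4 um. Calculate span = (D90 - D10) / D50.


Span = (42.4 - 4.7) / 14.2 = 37.7 / 14.2 = 2.655

2.655


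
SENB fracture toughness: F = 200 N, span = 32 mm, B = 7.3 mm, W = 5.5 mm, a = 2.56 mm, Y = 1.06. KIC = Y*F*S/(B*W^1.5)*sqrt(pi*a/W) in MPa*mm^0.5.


KIC = 1.06*200*32/(7.3*5.5^1.5)*sqrt(pi*2.56/5.5) = 87.12

87.12


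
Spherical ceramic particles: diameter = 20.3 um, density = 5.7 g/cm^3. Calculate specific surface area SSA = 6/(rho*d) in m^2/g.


SSA = 6 / (5.7 * 20.3) = 0.052 m^2/g

0.052


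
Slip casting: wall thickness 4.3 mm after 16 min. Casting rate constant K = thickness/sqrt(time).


K = 4.3 / sqrt(16) = 4.3 / 4.0 = 1.075 mm/min^0.5

1.075


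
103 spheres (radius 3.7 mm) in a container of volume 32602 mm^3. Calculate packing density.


V_sphere = 4/3*pi*3.7^3 = 212.1748 mm^3
Total V = 103*212.1748 = 21854.0044 mm^3
PD = 21854.0044 / 32602 = 0.67

0.67


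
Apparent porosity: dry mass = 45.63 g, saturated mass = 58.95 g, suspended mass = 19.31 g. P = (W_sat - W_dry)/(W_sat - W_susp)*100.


P = (58.95 - 45.63) / (58.95 - 19.31) * 100 = 13.32 / 39.64 * 100 = 33.6%

33.6


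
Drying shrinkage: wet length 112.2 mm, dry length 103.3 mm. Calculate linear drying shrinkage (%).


DS = (112.2 - 103.3) / 112.2 * 100 = 7.93%

7.93


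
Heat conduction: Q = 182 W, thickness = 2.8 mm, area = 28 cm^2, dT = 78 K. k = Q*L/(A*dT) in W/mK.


k = 182*2.8/1000/(28/10000*78) = 2.33 W/mK

2.33


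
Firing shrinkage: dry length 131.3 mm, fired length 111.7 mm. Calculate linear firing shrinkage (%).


FS = (131.3 - 111.7) / 131.3 * 100 = 14.93%

14.93


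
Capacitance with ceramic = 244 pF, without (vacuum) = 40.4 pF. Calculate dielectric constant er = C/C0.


er = 244 / 40.4 = 6.04

6.04


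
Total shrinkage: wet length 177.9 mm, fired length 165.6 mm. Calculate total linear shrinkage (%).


TS = (177.9 - 165.6) / 177.9 * 100 = 6.91%

6.91


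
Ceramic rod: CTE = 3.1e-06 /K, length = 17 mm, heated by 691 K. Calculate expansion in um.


dL = 3.1e-06 * 17 * 691 * 1000 = 36.416 um

36.416


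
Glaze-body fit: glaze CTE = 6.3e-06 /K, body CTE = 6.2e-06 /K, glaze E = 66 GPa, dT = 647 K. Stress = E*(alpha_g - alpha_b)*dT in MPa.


Stress = 66*1000*(6.3e-06 - 6.2e-06)*647 = 4.3 MPa

4.3


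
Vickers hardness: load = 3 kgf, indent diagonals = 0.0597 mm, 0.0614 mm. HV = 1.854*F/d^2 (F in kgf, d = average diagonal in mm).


d_avg = (0.0597+0.0614)/2 = 0.06055 mm
HV = 1.854*3/0.06055^2 = 1517

1517


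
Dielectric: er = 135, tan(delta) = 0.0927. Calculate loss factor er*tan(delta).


Loss = 135 * 0.0927 = 12.515

12.515


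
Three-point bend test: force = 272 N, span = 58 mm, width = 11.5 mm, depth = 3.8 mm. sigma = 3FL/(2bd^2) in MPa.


sigma = 3*272*58/(2*11.5*3.8^2) = 142.5 MPa

142.5


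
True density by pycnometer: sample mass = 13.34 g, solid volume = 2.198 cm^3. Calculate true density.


TD = 13.34 / 2.198 = 6.069 g/cm^3

6.069


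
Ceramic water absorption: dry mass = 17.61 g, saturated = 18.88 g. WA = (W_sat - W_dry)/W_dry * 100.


WA = (18.88 - 17.61) / 17.61 * 100 = 7.21%

7.21


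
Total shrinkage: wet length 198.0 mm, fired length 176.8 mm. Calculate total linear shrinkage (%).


TS = (198.0 - 176.8) / 198.0 * 100 = 10.71%

10.71


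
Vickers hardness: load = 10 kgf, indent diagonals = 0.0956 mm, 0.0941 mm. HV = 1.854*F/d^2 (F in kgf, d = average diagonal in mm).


d_avg = (0.0956+0.0941)/2 = 0.09485 mm
HV = 1.854*10/0.09485^2 = 2061

2061


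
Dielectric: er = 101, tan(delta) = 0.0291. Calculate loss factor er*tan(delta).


Loss = 101 * 0.0291 = 2.939

2.939


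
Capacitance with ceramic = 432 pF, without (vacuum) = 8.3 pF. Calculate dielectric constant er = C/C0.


er = 432 / 8.3 = 52.05

52.05


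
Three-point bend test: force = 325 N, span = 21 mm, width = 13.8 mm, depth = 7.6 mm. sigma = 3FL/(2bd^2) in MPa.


sigma = 3*325*21/(2*13.8*7.6^2) = 12.8 MPa

12.8


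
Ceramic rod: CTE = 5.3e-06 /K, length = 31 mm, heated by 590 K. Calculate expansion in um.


dL = 5.3e-06 * 31 * 590 * 1000 = 96.937 um

96.937


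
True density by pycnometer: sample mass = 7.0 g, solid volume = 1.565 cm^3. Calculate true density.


TD = 7.0 / 1.565 = 4.473 g/cm^3

4.473


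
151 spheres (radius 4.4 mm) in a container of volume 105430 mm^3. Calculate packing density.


V_sphere = 4/3*pi*4.4^3 = 356.8179 mm^3
Total V = 151*356.8179 = 53879.5029 mm^3
PD = 53879.5029 / 105430 = 0.511

0.511


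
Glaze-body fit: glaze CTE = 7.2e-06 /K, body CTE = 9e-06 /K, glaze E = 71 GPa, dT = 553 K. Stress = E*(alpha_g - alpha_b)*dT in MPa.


Stress = 71*1000*(7.2e-06 - 9e-06)*553 = -70.7 MPa

-70.7


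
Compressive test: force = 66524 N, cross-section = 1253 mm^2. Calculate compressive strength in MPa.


CS = 66524 / 1253 = 53.1 MPa

53.1


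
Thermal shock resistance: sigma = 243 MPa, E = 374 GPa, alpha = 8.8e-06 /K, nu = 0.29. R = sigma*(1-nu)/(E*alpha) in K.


R = 243*(1-0.29)/(374*1000*8.8e-06) = 52 K

52


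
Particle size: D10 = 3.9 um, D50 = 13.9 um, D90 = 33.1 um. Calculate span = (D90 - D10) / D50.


Span = (33.1 - 3.9) / 13.9 = 29.2 / 13.9 = 2.101

2.101


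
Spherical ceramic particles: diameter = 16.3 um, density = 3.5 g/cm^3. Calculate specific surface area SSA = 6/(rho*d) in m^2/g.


SSA = 6 / (3.5 * 16.3) = 0.105 m^2/g

0.105


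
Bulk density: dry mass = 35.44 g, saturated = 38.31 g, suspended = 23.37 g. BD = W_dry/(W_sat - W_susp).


BD = 35.44 / (38.31 - 23.37) = 35.44 / 14.94 = 2.372 g/cm^3

2.372


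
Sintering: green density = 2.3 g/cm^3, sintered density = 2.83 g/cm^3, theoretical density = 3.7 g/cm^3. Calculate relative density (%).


Relative = 2.83 / 3.7 * 100 = 76.5%

76.5


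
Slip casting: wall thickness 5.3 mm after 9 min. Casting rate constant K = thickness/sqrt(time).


K = 5.3 / sqrt(9) = 5.3 / 3.0 = 1.767 mm/min^0.5

1.767


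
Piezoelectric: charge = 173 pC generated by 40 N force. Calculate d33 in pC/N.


d33 = 173 / 40 = 4.3 pC/N

4.3


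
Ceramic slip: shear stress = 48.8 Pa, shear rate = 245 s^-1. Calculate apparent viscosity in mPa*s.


eta = tau/gamma * 1000 = 48.8/245 * 1000 = 199.2 mPa*s

199.2


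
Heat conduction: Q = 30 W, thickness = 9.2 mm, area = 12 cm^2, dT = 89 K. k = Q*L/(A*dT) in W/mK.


k = 30*9.2/1000/(12/10000*89) = 2.58 W/mK

2.58


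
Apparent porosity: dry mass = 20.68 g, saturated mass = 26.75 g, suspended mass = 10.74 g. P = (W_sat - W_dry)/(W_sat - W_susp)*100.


P = (26.75 - 20.68) / (26.75 - 10.74) * 100 = 6.07 / 16.01 * 100 = 37.9%

37.9


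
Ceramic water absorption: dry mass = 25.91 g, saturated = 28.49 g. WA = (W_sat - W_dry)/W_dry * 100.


WA = (28.49 - 25.91) / 25.91 * 100 = 9.96%

9.96


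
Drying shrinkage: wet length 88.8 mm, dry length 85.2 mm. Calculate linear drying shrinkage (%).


DS = (88.8 - 85.2) / 88.8 * 100 = 4.05%

4.05


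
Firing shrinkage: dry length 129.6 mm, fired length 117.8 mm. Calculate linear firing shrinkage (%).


FS = (129.6 - 117.8) / 129.6 * 100 = 9.1%

9.1


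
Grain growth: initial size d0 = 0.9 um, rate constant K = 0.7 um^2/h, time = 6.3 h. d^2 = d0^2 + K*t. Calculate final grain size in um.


d^2 = 0.9^2 + 0.7*6.3 = 5.22
d = sqrt(5.22) = 2.28 um

2.28


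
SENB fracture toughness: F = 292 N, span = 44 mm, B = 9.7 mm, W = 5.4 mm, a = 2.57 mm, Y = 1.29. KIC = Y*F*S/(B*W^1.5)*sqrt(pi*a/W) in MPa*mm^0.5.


KIC = 1.29*292*44/(9.7*5.4^1.5)*sqrt(pi*2.57/5.4) = 166.5

166.5


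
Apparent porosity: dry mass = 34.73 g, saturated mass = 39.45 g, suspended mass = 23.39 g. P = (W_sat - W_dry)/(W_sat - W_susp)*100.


P = (39.45 - 34.73) / (39.45 - 23.39) * 100 = 4.72 / 16.06 * 100 = 29.4%

29.4


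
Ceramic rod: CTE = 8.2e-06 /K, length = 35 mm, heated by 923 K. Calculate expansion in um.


dL = 8.2e-06 * 35 * 923 * 1000 = 264.901 um

264.901


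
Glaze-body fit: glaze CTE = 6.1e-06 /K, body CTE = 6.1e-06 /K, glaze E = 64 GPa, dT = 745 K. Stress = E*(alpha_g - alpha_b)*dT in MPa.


Stress = 64*1000*(6.1e-06 - 6.1e-06)*745 = 0.0 MPa

0.0


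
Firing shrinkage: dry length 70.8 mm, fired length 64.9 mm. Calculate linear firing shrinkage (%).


FS = (70.8 - 64.9) / 70.8 * 100 = 8.33%

8.33


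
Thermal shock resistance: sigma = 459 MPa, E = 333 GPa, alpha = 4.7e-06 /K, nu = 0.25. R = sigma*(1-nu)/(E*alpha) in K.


R = 459*(1-0.25)/(333*1000*4.7e-06) = 220 K

220


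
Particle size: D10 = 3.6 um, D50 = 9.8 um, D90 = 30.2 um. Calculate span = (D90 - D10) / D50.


Span = (30.2 - 3.6) / 9.8 = 26.6 / 9.8 = 2.714

2.714


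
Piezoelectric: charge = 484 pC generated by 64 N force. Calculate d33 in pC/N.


d33 = 484 / 64 = 7.6 pC/N

7.6


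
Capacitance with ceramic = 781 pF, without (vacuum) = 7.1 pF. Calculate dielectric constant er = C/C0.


er = 781 / 7.1 = 110.0

110.0


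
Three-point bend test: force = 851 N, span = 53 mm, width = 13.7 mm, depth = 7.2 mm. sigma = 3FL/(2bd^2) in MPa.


sigma = 3*851*53/(2*13.7*7.2^2) = 95.3 MPa

95.3


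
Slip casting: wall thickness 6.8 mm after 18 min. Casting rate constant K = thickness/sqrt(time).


K = 6.8 / sqrt(18) = 6.8 / 4.2426 = 1.603 mm/min^0.5

1.603


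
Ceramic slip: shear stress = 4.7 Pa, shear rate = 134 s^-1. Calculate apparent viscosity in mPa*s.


eta = tau/gamma * 1000 = 4.7/134 * 1000 = 35.1 mPa*s

35.1


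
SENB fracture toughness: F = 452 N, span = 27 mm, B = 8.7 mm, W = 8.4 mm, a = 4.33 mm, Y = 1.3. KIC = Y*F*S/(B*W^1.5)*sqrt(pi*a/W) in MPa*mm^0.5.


KIC = 1.3*452*27/(8.7*8.4^1.5)*sqrt(pi*4.33/8.4) = 95.32

95.32


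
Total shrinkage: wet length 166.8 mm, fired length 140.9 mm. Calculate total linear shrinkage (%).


TS = (166.8 - 140.9) / 166.8 * 100 = 15.53%

15.53


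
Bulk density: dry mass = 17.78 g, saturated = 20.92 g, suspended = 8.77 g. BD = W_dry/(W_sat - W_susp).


BD = 17.78 / (20.92 - 8.77) = 17.78 / 12.15 = 1.463 g/cm^3

1.463


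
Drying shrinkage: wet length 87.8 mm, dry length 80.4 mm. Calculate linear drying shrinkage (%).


DS = (87.8 - 80.4) / 87.8 * 100 = 8.43%

8.43


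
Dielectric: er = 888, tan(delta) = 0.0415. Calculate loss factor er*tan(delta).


Loss = 888 * 0.0415 = 36.852

36.852


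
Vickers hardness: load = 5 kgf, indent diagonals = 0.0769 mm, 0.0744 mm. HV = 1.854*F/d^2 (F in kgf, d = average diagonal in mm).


d_avg = (0.0769+0.0744)/2 = 0.07565 mm
HV = 1.854*5/0.07565^2 = 1620

1620


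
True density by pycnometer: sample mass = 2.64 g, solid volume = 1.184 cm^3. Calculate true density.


TD = 2.64 / 1.184 = 2.23 g/cm^3

2.23


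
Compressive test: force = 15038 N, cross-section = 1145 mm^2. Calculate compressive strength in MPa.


CS = 15038 / 1145 = 13.1 MPa

13.1


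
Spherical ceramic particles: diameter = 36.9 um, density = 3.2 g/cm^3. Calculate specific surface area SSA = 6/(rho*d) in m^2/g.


SSA = 6 / (3.2 * 36.9) = 0.051 m^2/g

0.051


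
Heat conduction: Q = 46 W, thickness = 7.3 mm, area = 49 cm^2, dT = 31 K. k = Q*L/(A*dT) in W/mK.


k = 46*7.3/1000/(49/10000*31) = 2.21 W/mK

2.21


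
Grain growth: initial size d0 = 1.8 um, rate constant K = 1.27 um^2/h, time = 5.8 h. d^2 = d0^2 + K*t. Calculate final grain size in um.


d^2 = 1.8^2 + 1.27*5.8 = 10.606
d = sqrt(10.606) = 3.26 um

3.26


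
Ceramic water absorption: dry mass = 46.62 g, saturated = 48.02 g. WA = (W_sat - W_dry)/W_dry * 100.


WA = (48.02 - 46.62) / 46.62 * 100 = 3.0%

3.0


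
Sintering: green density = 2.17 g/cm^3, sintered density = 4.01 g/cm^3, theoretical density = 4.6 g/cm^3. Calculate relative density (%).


Relative = 4.01 / 4.6 * 100 = 87.2%

87.2


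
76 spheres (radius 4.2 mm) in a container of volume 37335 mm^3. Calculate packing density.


V_sphere = 4/3*pi*4.2^3 = 310.3391 mm^3
Total V = 76*310.3391 = 23585.7716 mm^3
PD = 23585.7716 / 37335 = 0.632

0.632


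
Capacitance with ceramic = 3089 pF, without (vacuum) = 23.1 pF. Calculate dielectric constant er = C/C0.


er = 3089 / 23.1 = 133.72

133.72


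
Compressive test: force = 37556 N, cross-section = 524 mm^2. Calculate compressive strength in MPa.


CS = 37556 / 524 = 71.7 MPa

71.7


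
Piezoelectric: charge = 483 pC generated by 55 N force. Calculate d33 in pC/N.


d33 = 483 / 55 = 8.8 pC/N

8.8


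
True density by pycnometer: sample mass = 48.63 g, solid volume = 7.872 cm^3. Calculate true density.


TD = 48.63 / 7.872 = 6.178 g/cm^3

6.178


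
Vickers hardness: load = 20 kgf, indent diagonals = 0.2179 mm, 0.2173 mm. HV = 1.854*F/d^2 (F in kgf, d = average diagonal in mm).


d_avg = (0.2179+0.2173)/2 = 0.2176 mm
HV = 1.854*20/0.2176^2 = 783

783


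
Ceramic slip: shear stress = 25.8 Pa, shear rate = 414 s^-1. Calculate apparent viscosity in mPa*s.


eta = tau/gamma * 1000 = 25.8/414 * 1000 = 62.3 mPa*s

62.3


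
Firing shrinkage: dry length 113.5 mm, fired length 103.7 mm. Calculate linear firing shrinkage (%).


FS = (113.5 - 103.7) / 113.5 * 100 = 8.63%

8.63


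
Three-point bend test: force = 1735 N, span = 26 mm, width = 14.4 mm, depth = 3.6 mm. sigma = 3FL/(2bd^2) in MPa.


sigma = 3*1735*26/(2*14.4*3.6^2) = 362.6 MPa

362.6


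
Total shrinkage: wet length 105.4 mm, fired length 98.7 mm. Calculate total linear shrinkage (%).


TS = (105.4 - 98.7) / 105.4 * 100 = 6.36%

6.36


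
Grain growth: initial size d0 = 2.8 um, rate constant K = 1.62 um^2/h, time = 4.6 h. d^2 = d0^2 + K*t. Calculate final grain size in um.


d^2 = 2.8^2 + 1.62*4.6 = 15.292
d = sqrt(15.292) = 3.91 um

3.91


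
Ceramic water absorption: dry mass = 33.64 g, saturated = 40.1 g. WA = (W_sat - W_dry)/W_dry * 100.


WA = (40.1 - 33.64) / 33.64 * 100 = 19.2%

19.2


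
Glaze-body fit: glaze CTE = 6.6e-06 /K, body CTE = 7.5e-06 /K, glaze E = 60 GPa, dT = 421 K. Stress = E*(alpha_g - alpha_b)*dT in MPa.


Stress = 60*1000*(6.6e-06 - 7.5e-06)*421 = -22.7 MPa

-22.7


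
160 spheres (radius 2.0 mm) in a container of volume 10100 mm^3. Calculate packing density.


V_sphere = 4/3*pi*2.0^3 = 33.5103 mm^3
Total V = 160*33.5103 = 5361.648 mm^3
PD = 5361.648 / 10100 = 0.531

0.531


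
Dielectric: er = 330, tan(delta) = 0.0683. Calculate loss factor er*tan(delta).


Loss = 330 * 0.0683 = 22.539

22.539


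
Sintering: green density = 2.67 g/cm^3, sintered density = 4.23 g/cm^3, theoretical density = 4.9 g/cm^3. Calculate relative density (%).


Relative = 4.23 / 4.9 * 100 = 86.3%

86.3


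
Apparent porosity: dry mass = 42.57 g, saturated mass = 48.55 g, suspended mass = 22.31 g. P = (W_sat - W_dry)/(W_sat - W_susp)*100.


P = (48.55 - 42.57) / (48.55 - 22.31) * 100 = 5.98 / 26.24 * 100 = 22.8%

22.8


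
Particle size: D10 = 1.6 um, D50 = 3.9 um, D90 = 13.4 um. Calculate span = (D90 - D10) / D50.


Span = (13.4 - 1.6) / 3.9 = 11.8 / 3.9 = 3.026

3.026


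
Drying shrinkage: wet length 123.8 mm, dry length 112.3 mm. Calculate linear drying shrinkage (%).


DS = (123.8 - 112.3) / 123.8 * 100 = 9.29%

9.29


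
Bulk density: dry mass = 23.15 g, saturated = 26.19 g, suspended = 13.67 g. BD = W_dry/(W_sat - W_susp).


BD = 23.15 / (26.19 - 13.67) = 23.15 / 12.52 = 1.849 g/cm^3

1.849


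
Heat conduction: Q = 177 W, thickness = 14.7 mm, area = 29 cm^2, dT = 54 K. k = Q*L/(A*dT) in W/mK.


k = 177*14.7/1000/(29/10000*54) = 16.61 W/mK

16.61


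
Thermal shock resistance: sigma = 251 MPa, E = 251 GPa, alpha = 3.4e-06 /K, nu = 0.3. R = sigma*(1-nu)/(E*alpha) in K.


R = 251*(1-0.3)/(251*1000*3.4e-06) = 206 K

206


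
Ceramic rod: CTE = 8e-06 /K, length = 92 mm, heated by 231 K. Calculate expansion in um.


dL = 8e-06 * 92 * 231 * 1000 = 170.016 um

170.016


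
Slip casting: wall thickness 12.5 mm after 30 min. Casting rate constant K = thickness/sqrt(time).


K = 12.5 / sqrt(30) = 12.5 / 5.4772 = 2.282 mm/min^0.5

2.282


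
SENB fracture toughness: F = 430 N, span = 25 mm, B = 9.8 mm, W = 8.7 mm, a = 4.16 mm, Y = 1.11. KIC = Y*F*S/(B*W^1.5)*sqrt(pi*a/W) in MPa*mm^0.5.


KIC = 1.11*430*25/(9.8*8.7^1.5)*sqrt(pi*4.16/8.7) = 58.16

58.16


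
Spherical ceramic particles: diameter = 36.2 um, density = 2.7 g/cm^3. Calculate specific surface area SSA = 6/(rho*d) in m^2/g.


SSA = 6 / (2.7 * 36.2) = 0.061 m^2/g

0.061


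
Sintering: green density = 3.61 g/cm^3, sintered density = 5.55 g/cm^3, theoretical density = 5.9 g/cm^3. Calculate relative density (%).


Relative = 5.55 / 5.9 * 100 = 94.1%

94.1


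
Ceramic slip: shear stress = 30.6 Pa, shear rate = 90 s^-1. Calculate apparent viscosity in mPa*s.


eta = tau/gamma * 1000 = 30.6/90 * 1000 = 340.0 mPa*s

340.0


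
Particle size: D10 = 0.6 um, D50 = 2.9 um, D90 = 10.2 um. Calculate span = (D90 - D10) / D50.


Span = (10.2 - 0.6) / 2.9 = 9.6 / 2.9 = 3.31

3.31


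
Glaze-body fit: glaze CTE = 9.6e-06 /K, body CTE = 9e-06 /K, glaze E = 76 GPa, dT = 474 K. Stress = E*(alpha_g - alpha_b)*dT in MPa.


Stress = 76*1000*(9.6e-06 - 9e-06)*474 = 21.6 MPa

21.6


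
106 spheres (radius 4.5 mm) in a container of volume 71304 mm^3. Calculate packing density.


V_sphere = 4/3*pi*4.5^3 = 381.7035 mm^3
Total V = 106*381.7035 = 40460.571 mm^3
PD = 40460.571 / 71304 = 0.567

0.567


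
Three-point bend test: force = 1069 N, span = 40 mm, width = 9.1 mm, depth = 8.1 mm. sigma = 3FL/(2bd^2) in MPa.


sigma = 3*1069*40/(2*9.1*8.1^2) = 107.4 MPa

107.4


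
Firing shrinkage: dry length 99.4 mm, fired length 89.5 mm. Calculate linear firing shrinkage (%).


FS = (99.4 - 89.5) / 99.4 * 100 = 9.96%

9.96


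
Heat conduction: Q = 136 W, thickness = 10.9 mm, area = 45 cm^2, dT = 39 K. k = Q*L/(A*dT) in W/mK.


k = 136*10.9/1000/(45/10000*39) = 8.45 W/mK

8.45


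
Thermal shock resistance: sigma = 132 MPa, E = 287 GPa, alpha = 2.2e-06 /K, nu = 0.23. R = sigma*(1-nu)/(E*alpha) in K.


R = 132*(1-0.23)/(287*1000*2.2e-06) = 161 K

161


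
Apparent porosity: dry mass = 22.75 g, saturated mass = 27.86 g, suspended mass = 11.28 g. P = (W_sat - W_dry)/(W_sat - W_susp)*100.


P = (27.86 - 22.75) / (27.86 - 11.28) * 100 = 5.11 / 16.58 * 100 = 30.8%

30.8


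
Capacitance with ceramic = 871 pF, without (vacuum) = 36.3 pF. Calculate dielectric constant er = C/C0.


er = 871 / 36.3 = 23.99

23.99


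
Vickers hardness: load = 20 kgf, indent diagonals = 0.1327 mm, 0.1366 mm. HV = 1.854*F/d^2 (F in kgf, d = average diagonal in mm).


d_avg = (0.1327+0.1366)/2 = 0.13465 mm
HV = 1.854*20/0.13465^2 = 2045

2045


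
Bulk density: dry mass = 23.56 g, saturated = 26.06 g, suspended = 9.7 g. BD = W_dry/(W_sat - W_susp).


BD = 23.56 / (26.06 - 9.7) = 23.56 / 16.36 = 1.44 g/cm^3

1.44


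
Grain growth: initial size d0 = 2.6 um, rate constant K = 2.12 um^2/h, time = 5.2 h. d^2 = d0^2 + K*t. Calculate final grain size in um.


d^2 = 2.6^2 + 2.12*5.2 = 17.784
d = sqrt(17.784) = 4.22 um

4.22


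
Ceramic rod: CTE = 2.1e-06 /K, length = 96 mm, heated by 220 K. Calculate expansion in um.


dL = 2.1e-06 * 96 * 220 * 1000 = 44.352 um

44.352


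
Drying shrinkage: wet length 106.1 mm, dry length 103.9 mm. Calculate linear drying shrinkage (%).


DS = (106.1 - 103.9) / 106.1 * 100 = 2.07%

2.07


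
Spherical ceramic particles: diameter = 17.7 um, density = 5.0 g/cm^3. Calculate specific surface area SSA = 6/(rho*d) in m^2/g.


SSA = 6 / (5.0 * 17.7) = 0.068 m^2/g

0.068


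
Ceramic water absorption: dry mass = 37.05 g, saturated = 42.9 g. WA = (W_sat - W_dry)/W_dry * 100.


WA = (42.9 - 37.05) / 37.05 * 100 = 15.79%

15.79


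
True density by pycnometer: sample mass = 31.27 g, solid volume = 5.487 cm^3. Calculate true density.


TD = 31.27 / 5.487 = 5.699 g/cm^3

5.699
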